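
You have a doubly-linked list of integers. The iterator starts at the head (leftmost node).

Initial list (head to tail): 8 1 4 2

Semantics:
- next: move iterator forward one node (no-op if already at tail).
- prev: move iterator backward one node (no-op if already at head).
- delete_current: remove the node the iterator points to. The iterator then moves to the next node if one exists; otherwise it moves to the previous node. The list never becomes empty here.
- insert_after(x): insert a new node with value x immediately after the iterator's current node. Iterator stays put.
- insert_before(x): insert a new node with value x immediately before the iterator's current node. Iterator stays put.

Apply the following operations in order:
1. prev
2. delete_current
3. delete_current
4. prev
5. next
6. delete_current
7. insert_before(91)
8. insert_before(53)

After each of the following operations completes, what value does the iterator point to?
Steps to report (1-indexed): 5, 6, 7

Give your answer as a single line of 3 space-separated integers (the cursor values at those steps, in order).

Answer: 2 4 4

Derivation:
After 1 (prev): list=[8, 1, 4, 2] cursor@8
After 2 (delete_current): list=[1, 4, 2] cursor@1
After 3 (delete_current): list=[4, 2] cursor@4
After 4 (prev): list=[4, 2] cursor@4
After 5 (next): list=[4, 2] cursor@2
After 6 (delete_current): list=[4] cursor@4
After 7 (insert_before(91)): list=[91, 4] cursor@4
After 8 (insert_before(53)): list=[91, 53, 4] cursor@4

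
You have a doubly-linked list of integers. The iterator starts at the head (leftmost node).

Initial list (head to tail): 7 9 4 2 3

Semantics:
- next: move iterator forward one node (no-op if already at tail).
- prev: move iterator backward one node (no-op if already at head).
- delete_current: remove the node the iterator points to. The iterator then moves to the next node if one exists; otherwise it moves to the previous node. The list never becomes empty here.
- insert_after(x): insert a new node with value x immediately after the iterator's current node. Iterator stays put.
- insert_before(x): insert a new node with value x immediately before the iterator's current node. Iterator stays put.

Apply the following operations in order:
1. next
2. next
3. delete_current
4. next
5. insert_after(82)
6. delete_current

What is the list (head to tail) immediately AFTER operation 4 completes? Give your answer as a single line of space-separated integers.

Answer: 7 9 2 3

Derivation:
After 1 (next): list=[7, 9, 4, 2, 3] cursor@9
After 2 (next): list=[7, 9, 4, 2, 3] cursor@4
After 3 (delete_current): list=[7, 9, 2, 3] cursor@2
After 4 (next): list=[7, 9, 2, 3] cursor@3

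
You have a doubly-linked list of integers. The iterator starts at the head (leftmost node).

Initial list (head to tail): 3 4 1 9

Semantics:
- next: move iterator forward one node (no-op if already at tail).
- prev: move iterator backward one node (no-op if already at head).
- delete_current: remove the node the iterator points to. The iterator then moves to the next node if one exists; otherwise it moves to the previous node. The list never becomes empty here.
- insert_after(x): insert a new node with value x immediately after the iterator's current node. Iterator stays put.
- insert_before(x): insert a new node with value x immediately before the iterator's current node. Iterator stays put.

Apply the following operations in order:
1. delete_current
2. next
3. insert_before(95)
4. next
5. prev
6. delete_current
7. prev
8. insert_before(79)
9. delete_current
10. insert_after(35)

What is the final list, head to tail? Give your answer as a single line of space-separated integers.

Answer: 4 79 9 35

Derivation:
After 1 (delete_current): list=[4, 1, 9] cursor@4
After 2 (next): list=[4, 1, 9] cursor@1
After 3 (insert_before(95)): list=[4, 95, 1, 9] cursor@1
After 4 (next): list=[4, 95, 1, 9] cursor@9
After 5 (prev): list=[4, 95, 1, 9] cursor@1
After 6 (delete_current): list=[4, 95, 9] cursor@9
After 7 (prev): list=[4, 95, 9] cursor@95
After 8 (insert_before(79)): list=[4, 79, 95, 9] cursor@95
After 9 (delete_current): list=[4, 79, 9] cursor@9
After 10 (insert_after(35)): list=[4, 79, 9, 35] cursor@9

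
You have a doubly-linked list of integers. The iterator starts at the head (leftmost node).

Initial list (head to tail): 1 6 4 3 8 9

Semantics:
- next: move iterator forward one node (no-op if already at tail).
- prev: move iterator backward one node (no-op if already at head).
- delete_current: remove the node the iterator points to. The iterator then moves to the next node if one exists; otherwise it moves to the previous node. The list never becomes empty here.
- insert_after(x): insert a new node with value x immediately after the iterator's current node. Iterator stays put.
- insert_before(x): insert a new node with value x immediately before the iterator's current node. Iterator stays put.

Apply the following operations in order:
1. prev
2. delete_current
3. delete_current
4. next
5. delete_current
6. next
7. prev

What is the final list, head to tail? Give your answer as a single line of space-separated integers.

After 1 (prev): list=[1, 6, 4, 3, 8, 9] cursor@1
After 2 (delete_current): list=[6, 4, 3, 8, 9] cursor@6
After 3 (delete_current): list=[4, 3, 8, 9] cursor@4
After 4 (next): list=[4, 3, 8, 9] cursor@3
After 5 (delete_current): list=[4, 8, 9] cursor@8
After 6 (next): list=[4, 8, 9] cursor@9
After 7 (prev): list=[4, 8, 9] cursor@8

Answer: 4 8 9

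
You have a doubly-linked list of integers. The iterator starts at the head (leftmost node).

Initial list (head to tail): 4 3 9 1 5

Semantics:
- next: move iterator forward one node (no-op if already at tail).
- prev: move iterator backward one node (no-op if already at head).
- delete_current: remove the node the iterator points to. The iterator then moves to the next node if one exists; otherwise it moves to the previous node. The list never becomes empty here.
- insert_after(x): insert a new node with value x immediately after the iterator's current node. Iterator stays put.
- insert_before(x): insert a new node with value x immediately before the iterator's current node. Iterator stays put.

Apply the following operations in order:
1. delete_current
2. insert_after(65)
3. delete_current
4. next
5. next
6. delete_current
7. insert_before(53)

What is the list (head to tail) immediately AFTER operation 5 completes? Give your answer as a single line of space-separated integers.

Answer: 65 9 1 5

Derivation:
After 1 (delete_current): list=[3, 9, 1, 5] cursor@3
After 2 (insert_after(65)): list=[3, 65, 9, 1, 5] cursor@3
After 3 (delete_current): list=[65, 9, 1, 5] cursor@65
After 4 (next): list=[65, 9, 1, 5] cursor@9
After 5 (next): list=[65, 9, 1, 5] cursor@1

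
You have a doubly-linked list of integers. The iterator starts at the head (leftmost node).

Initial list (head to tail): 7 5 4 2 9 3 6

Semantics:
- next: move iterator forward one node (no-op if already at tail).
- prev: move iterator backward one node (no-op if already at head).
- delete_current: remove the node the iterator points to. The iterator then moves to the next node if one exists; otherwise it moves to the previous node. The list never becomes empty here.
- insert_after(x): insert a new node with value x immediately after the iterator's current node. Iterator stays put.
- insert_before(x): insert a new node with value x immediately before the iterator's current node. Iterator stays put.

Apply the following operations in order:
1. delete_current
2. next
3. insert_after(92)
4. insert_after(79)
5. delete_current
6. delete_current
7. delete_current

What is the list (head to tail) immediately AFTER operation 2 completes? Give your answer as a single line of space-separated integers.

Answer: 5 4 2 9 3 6

Derivation:
After 1 (delete_current): list=[5, 4, 2, 9, 3, 6] cursor@5
After 2 (next): list=[5, 4, 2, 9, 3, 6] cursor@4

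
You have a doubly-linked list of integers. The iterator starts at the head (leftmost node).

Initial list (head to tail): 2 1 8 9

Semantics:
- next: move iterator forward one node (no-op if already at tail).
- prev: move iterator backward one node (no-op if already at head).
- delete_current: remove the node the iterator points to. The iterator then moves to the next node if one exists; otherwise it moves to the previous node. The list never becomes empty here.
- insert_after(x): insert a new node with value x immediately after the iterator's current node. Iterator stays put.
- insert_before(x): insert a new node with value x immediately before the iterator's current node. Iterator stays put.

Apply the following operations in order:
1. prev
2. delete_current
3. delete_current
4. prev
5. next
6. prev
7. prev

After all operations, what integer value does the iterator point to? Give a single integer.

Answer: 8

Derivation:
After 1 (prev): list=[2, 1, 8, 9] cursor@2
After 2 (delete_current): list=[1, 8, 9] cursor@1
After 3 (delete_current): list=[8, 9] cursor@8
After 4 (prev): list=[8, 9] cursor@8
After 5 (next): list=[8, 9] cursor@9
After 6 (prev): list=[8, 9] cursor@8
After 7 (prev): list=[8, 9] cursor@8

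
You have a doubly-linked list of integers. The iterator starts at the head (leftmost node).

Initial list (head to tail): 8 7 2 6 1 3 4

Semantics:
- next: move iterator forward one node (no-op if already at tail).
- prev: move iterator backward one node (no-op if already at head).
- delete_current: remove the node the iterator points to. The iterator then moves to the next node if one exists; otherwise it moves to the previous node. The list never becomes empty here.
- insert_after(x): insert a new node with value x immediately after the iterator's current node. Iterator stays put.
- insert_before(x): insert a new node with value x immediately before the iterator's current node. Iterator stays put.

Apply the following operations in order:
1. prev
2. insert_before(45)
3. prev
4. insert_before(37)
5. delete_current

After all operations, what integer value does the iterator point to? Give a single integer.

Answer: 8

Derivation:
After 1 (prev): list=[8, 7, 2, 6, 1, 3, 4] cursor@8
After 2 (insert_before(45)): list=[45, 8, 7, 2, 6, 1, 3, 4] cursor@8
After 3 (prev): list=[45, 8, 7, 2, 6, 1, 3, 4] cursor@45
After 4 (insert_before(37)): list=[37, 45, 8, 7, 2, 6, 1, 3, 4] cursor@45
After 5 (delete_current): list=[37, 8, 7, 2, 6, 1, 3, 4] cursor@8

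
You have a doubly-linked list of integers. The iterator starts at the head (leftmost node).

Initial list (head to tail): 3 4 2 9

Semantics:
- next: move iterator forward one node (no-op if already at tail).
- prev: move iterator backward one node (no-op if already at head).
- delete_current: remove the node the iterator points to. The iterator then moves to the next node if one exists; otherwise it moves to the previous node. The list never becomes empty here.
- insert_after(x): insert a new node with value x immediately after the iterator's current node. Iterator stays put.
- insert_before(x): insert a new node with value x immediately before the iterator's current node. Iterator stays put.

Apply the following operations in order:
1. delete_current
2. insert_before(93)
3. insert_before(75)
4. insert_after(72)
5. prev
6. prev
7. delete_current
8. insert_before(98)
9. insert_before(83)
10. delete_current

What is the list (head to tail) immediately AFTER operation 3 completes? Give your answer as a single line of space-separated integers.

After 1 (delete_current): list=[4, 2, 9] cursor@4
After 2 (insert_before(93)): list=[93, 4, 2, 9] cursor@4
After 3 (insert_before(75)): list=[93, 75, 4, 2, 9] cursor@4

Answer: 93 75 4 2 9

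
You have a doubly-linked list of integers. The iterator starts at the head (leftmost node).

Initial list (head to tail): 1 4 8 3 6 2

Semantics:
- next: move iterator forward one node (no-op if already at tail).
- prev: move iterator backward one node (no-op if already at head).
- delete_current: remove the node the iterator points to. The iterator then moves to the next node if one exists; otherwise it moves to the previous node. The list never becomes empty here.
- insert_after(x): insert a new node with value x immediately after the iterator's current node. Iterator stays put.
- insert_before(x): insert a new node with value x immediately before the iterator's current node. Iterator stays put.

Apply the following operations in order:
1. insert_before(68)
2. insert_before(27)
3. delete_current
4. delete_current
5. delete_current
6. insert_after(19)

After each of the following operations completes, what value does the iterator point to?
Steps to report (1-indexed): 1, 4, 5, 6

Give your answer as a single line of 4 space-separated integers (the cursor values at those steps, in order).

Answer: 1 8 3 3

Derivation:
After 1 (insert_before(68)): list=[68, 1, 4, 8, 3, 6, 2] cursor@1
After 2 (insert_before(27)): list=[68, 27, 1, 4, 8, 3, 6, 2] cursor@1
After 3 (delete_current): list=[68, 27, 4, 8, 3, 6, 2] cursor@4
After 4 (delete_current): list=[68, 27, 8, 3, 6, 2] cursor@8
After 5 (delete_current): list=[68, 27, 3, 6, 2] cursor@3
After 6 (insert_after(19)): list=[68, 27, 3, 19, 6, 2] cursor@3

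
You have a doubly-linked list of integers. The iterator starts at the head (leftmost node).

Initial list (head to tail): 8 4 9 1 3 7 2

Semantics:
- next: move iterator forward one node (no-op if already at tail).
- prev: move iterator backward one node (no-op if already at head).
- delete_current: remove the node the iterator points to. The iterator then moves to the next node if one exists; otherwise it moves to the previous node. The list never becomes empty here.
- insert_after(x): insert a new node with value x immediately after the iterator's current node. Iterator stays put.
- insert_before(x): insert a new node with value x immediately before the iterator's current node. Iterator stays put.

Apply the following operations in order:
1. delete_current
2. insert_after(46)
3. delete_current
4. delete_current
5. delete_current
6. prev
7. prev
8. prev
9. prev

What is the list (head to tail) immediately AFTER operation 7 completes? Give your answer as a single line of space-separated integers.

After 1 (delete_current): list=[4, 9, 1, 3, 7, 2] cursor@4
After 2 (insert_after(46)): list=[4, 46, 9, 1, 3, 7, 2] cursor@4
After 3 (delete_current): list=[46, 9, 1, 3, 7, 2] cursor@46
After 4 (delete_current): list=[9, 1, 3, 7, 2] cursor@9
After 5 (delete_current): list=[1, 3, 7, 2] cursor@1
After 6 (prev): list=[1, 3, 7, 2] cursor@1
After 7 (prev): list=[1, 3, 7, 2] cursor@1

Answer: 1 3 7 2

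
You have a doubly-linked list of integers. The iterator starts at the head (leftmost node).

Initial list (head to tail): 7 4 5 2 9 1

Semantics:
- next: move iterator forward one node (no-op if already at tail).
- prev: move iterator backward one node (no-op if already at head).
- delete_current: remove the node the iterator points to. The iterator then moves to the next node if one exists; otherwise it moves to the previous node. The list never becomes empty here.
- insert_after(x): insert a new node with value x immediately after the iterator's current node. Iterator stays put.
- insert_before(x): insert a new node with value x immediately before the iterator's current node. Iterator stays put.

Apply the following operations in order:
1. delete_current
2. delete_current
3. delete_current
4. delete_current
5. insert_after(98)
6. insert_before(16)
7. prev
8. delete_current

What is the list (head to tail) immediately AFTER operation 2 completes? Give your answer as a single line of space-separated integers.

Answer: 5 2 9 1

Derivation:
After 1 (delete_current): list=[4, 5, 2, 9, 1] cursor@4
After 2 (delete_current): list=[5, 2, 9, 1] cursor@5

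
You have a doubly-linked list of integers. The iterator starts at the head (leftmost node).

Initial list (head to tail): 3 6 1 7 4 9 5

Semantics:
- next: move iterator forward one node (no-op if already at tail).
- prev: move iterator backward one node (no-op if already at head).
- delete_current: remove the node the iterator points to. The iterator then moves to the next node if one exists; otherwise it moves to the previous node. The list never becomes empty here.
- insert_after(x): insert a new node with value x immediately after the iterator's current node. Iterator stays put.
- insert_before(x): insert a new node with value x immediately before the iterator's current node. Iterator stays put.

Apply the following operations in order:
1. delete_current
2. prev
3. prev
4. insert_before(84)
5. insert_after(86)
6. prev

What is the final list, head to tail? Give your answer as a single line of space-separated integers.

After 1 (delete_current): list=[6, 1, 7, 4, 9, 5] cursor@6
After 2 (prev): list=[6, 1, 7, 4, 9, 5] cursor@6
After 3 (prev): list=[6, 1, 7, 4, 9, 5] cursor@6
After 4 (insert_before(84)): list=[84, 6, 1, 7, 4, 9, 5] cursor@6
After 5 (insert_after(86)): list=[84, 6, 86, 1, 7, 4, 9, 5] cursor@6
After 6 (prev): list=[84, 6, 86, 1, 7, 4, 9, 5] cursor@84

Answer: 84 6 86 1 7 4 9 5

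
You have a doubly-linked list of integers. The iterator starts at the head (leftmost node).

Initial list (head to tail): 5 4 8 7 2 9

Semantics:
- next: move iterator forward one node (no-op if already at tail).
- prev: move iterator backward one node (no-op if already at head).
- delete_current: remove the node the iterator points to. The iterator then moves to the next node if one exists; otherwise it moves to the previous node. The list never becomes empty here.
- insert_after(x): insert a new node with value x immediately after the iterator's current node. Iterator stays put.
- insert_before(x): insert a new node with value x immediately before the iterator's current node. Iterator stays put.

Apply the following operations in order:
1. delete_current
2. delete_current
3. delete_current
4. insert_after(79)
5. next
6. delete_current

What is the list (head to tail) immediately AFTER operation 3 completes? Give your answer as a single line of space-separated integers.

Answer: 7 2 9

Derivation:
After 1 (delete_current): list=[4, 8, 7, 2, 9] cursor@4
After 2 (delete_current): list=[8, 7, 2, 9] cursor@8
After 3 (delete_current): list=[7, 2, 9] cursor@7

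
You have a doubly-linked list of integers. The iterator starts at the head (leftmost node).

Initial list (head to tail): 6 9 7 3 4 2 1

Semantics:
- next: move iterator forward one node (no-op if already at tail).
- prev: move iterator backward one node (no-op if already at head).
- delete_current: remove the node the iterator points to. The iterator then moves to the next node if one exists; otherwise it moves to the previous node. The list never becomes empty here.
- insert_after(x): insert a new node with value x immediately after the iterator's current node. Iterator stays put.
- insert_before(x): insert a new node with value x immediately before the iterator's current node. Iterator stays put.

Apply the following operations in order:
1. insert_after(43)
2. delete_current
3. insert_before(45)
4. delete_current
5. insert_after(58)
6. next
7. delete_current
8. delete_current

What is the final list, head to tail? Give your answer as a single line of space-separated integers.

Answer: 45 9 3 4 2 1

Derivation:
After 1 (insert_after(43)): list=[6, 43, 9, 7, 3, 4, 2, 1] cursor@6
After 2 (delete_current): list=[43, 9, 7, 3, 4, 2, 1] cursor@43
After 3 (insert_before(45)): list=[45, 43, 9, 7, 3, 4, 2, 1] cursor@43
After 4 (delete_current): list=[45, 9, 7, 3, 4, 2, 1] cursor@9
After 5 (insert_after(58)): list=[45, 9, 58, 7, 3, 4, 2, 1] cursor@9
After 6 (next): list=[45, 9, 58, 7, 3, 4, 2, 1] cursor@58
After 7 (delete_current): list=[45, 9, 7, 3, 4, 2, 1] cursor@7
After 8 (delete_current): list=[45, 9, 3, 4, 2, 1] cursor@3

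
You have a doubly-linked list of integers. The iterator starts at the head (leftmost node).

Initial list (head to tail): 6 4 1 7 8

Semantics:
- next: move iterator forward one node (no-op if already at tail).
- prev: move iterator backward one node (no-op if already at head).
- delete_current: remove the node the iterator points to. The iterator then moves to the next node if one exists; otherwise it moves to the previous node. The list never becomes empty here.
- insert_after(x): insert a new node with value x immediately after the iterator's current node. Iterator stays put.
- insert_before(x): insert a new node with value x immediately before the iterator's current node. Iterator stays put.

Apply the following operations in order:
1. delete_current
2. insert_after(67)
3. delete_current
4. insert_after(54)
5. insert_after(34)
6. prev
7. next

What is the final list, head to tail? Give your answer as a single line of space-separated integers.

After 1 (delete_current): list=[4, 1, 7, 8] cursor@4
After 2 (insert_after(67)): list=[4, 67, 1, 7, 8] cursor@4
After 3 (delete_current): list=[67, 1, 7, 8] cursor@67
After 4 (insert_after(54)): list=[67, 54, 1, 7, 8] cursor@67
After 5 (insert_after(34)): list=[67, 34, 54, 1, 7, 8] cursor@67
After 6 (prev): list=[67, 34, 54, 1, 7, 8] cursor@67
After 7 (next): list=[67, 34, 54, 1, 7, 8] cursor@34

Answer: 67 34 54 1 7 8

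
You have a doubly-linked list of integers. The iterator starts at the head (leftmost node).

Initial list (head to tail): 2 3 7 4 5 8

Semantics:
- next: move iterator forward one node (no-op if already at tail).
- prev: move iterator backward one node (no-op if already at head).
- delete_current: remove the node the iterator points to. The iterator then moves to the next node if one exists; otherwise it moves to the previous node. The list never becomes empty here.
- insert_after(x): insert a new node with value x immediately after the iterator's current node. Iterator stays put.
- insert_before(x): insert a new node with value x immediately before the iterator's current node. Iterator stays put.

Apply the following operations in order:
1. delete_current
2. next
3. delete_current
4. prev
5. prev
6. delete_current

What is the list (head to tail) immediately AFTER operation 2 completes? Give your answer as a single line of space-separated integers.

Answer: 3 7 4 5 8

Derivation:
After 1 (delete_current): list=[3, 7, 4, 5, 8] cursor@3
After 2 (next): list=[3, 7, 4, 5, 8] cursor@7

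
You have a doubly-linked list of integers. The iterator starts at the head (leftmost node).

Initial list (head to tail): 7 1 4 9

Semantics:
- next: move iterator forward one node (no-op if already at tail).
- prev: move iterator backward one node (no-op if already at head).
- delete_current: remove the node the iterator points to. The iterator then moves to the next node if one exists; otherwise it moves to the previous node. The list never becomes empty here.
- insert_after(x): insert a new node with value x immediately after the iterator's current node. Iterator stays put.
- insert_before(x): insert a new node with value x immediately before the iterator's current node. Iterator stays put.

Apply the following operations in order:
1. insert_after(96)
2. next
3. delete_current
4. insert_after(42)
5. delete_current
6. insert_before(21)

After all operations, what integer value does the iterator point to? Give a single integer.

After 1 (insert_after(96)): list=[7, 96, 1, 4, 9] cursor@7
After 2 (next): list=[7, 96, 1, 4, 9] cursor@96
After 3 (delete_current): list=[7, 1, 4, 9] cursor@1
After 4 (insert_after(42)): list=[7, 1, 42, 4, 9] cursor@1
After 5 (delete_current): list=[7, 42, 4, 9] cursor@42
After 6 (insert_before(21)): list=[7, 21, 42, 4, 9] cursor@42

Answer: 42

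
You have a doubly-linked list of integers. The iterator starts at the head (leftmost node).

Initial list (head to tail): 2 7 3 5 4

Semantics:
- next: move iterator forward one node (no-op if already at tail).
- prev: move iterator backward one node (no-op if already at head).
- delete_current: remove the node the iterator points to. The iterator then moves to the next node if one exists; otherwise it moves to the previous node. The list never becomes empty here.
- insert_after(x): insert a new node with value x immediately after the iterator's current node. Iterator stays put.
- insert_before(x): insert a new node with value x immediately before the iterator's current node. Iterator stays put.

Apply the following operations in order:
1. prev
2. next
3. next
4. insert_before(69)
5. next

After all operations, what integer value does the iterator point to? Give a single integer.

After 1 (prev): list=[2, 7, 3, 5, 4] cursor@2
After 2 (next): list=[2, 7, 3, 5, 4] cursor@7
After 3 (next): list=[2, 7, 3, 5, 4] cursor@3
After 4 (insert_before(69)): list=[2, 7, 69, 3, 5, 4] cursor@3
After 5 (next): list=[2, 7, 69, 3, 5, 4] cursor@5

Answer: 5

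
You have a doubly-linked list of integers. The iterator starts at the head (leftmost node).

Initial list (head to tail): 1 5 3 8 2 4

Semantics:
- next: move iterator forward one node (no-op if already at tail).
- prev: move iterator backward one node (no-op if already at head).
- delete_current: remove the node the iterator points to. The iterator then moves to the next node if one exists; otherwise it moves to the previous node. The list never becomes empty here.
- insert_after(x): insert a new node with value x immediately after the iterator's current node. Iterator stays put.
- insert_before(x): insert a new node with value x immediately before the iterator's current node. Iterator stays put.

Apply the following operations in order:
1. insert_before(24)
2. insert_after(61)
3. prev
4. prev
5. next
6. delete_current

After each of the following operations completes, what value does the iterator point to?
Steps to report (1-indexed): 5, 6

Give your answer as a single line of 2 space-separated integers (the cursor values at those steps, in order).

After 1 (insert_before(24)): list=[24, 1, 5, 3, 8, 2, 4] cursor@1
After 2 (insert_after(61)): list=[24, 1, 61, 5, 3, 8, 2, 4] cursor@1
After 3 (prev): list=[24, 1, 61, 5, 3, 8, 2, 4] cursor@24
After 4 (prev): list=[24, 1, 61, 5, 3, 8, 2, 4] cursor@24
After 5 (next): list=[24, 1, 61, 5, 3, 8, 2, 4] cursor@1
After 6 (delete_current): list=[24, 61, 5, 3, 8, 2, 4] cursor@61

Answer: 1 61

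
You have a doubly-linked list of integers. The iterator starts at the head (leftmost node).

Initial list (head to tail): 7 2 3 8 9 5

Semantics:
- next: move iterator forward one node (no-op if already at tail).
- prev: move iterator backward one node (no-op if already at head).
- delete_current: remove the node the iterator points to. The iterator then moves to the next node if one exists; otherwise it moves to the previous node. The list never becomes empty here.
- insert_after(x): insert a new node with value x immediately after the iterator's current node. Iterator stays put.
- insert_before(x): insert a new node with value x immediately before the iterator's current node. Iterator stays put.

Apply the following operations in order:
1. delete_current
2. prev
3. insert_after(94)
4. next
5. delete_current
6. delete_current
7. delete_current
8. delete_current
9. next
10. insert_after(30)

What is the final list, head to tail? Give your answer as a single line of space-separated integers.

After 1 (delete_current): list=[2, 3, 8, 9, 5] cursor@2
After 2 (prev): list=[2, 3, 8, 9, 5] cursor@2
After 3 (insert_after(94)): list=[2, 94, 3, 8, 9, 5] cursor@2
After 4 (next): list=[2, 94, 3, 8, 9, 5] cursor@94
After 5 (delete_current): list=[2, 3, 8, 9, 5] cursor@3
After 6 (delete_current): list=[2, 8, 9, 5] cursor@8
After 7 (delete_current): list=[2, 9, 5] cursor@9
After 8 (delete_current): list=[2, 5] cursor@5
After 9 (next): list=[2, 5] cursor@5
After 10 (insert_after(30)): list=[2, 5, 30] cursor@5

Answer: 2 5 30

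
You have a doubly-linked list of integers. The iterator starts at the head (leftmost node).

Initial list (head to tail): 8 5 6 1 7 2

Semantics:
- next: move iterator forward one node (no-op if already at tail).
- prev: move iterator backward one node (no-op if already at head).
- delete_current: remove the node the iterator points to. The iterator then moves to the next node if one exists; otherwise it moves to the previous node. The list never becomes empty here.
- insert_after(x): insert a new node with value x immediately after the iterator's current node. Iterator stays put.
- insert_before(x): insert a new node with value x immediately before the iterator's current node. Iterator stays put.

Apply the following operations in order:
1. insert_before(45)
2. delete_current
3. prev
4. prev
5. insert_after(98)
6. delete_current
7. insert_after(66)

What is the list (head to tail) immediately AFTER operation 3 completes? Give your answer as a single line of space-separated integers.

After 1 (insert_before(45)): list=[45, 8, 5, 6, 1, 7, 2] cursor@8
After 2 (delete_current): list=[45, 5, 6, 1, 7, 2] cursor@5
After 3 (prev): list=[45, 5, 6, 1, 7, 2] cursor@45

Answer: 45 5 6 1 7 2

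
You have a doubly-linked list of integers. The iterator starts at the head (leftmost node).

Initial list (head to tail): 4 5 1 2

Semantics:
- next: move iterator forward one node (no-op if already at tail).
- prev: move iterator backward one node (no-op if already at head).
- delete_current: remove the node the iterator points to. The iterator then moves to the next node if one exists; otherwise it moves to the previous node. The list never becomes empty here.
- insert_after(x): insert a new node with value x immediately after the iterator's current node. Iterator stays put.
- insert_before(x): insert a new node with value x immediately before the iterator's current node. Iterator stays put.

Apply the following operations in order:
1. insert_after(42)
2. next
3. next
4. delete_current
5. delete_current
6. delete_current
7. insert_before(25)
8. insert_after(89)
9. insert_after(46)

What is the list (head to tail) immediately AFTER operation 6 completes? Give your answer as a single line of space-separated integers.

After 1 (insert_after(42)): list=[4, 42, 5, 1, 2] cursor@4
After 2 (next): list=[4, 42, 5, 1, 2] cursor@42
After 3 (next): list=[4, 42, 5, 1, 2] cursor@5
After 4 (delete_current): list=[4, 42, 1, 2] cursor@1
After 5 (delete_current): list=[4, 42, 2] cursor@2
After 6 (delete_current): list=[4, 42] cursor@42

Answer: 4 42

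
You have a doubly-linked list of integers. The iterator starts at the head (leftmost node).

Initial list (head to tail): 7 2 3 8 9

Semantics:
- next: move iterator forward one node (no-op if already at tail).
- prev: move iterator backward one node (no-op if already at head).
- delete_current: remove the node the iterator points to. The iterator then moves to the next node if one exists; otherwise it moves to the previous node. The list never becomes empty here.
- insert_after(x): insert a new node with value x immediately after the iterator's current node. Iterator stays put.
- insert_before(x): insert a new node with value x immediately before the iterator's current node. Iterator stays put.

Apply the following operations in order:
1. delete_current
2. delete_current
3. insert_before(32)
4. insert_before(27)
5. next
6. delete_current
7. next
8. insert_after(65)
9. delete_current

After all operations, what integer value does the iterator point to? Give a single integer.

After 1 (delete_current): list=[2, 3, 8, 9] cursor@2
After 2 (delete_current): list=[3, 8, 9] cursor@3
After 3 (insert_before(32)): list=[32, 3, 8, 9] cursor@3
After 4 (insert_before(27)): list=[32, 27, 3, 8, 9] cursor@3
After 5 (next): list=[32, 27, 3, 8, 9] cursor@8
After 6 (delete_current): list=[32, 27, 3, 9] cursor@9
After 7 (next): list=[32, 27, 3, 9] cursor@9
After 8 (insert_after(65)): list=[32, 27, 3, 9, 65] cursor@9
After 9 (delete_current): list=[32, 27, 3, 65] cursor@65

Answer: 65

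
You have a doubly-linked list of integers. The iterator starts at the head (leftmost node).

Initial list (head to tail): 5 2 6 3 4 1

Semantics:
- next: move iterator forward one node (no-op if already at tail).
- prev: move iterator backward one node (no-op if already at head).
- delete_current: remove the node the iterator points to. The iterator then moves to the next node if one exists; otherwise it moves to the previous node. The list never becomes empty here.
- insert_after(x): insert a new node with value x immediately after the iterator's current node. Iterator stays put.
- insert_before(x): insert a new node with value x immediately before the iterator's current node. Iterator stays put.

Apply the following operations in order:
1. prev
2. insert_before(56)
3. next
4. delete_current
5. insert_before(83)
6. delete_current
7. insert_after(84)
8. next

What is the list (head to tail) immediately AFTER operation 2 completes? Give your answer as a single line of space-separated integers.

After 1 (prev): list=[5, 2, 6, 3, 4, 1] cursor@5
After 2 (insert_before(56)): list=[56, 5, 2, 6, 3, 4, 1] cursor@5

Answer: 56 5 2 6 3 4 1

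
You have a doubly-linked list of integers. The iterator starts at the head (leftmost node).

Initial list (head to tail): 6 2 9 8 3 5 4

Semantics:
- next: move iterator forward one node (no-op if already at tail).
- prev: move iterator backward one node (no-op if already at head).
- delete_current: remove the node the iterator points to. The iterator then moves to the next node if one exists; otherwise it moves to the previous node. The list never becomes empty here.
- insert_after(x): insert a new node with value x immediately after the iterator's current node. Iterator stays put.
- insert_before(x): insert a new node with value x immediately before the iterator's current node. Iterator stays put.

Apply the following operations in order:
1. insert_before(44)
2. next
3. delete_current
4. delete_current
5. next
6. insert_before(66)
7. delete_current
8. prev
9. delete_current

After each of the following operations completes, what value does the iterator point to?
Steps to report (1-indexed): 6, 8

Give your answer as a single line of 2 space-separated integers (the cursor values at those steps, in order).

After 1 (insert_before(44)): list=[44, 6, 2, 9, 8, 3, 5, 4] cursor@6
After 2 (next): list=[44, 6, 2, 9, 8, 3, 5, 4] cursor@2
After 3 (delete_current): list=[44, 6, 9, 8, 3, 5, 4] cursor@9
After 4 (delete_current): list=[44, 6, 8, 3, 5, 4] cursor@8
After 5 (next): list=[44, 6, 8, 3, 5, 4] cursor@3
After 6 (insert_before(66)): list=[44, 6, 8, 66, 3, 5, 4] cursor@3
After 7 (delete_current): list=[44, 6, 8, 66, 5, 4] cursor@5
After 8 (prev): list=[44, 6, 8, 66, 5, 4] cursor@66
After 9 (delete_current): list=[44, 6, 8, 5, 4] cursor@5

Answer: 3 66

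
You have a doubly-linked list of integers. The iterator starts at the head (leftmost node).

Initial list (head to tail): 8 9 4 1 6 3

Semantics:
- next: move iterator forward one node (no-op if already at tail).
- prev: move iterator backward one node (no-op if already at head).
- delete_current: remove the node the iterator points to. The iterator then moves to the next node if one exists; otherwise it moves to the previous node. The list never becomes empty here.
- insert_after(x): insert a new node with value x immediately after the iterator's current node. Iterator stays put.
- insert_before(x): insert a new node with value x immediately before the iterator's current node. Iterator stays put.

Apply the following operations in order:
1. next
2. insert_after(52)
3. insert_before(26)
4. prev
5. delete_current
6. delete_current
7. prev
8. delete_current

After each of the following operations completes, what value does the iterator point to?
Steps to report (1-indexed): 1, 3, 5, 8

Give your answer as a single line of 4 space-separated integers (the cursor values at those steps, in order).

After 1 (next): list=[8, 9, 4, 1, 6, 3] cursor@9
After 2 (insert_after(52)): list=[8, 9, 52, 4, 1, 6, 3] cursor@9
After 3 (insert_before(26)): list=[8, 26, 9, 52, 4, 1, 6, 3] cursor@9
After 4 (prev): list=[8, 26, 9, 52, 4, 1, 6, 3] cursor@26
After 5 (delete_current): list=[8, 9, 52, 4, 1, 6, 3] cursor@9
After 6 (delete_current): list=[8, 52, 4, 1, 6, 3] cursor@52
After 7 (prev): list=[8, 52, 4, 1, 6, 3] cursor@8
After 8 (delete_current): list=[52, 4, 1, 6, 3] cursor@52

Answer: 9 9 9 52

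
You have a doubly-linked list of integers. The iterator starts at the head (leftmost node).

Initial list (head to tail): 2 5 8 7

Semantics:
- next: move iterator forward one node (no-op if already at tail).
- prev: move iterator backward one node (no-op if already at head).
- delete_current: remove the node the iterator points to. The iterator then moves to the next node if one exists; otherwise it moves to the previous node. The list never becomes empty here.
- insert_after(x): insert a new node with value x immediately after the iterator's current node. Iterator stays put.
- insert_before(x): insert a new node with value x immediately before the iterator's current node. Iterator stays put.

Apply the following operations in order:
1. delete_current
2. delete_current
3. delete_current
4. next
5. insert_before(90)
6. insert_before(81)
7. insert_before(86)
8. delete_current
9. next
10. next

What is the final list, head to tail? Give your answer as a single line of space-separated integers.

Answer: 90 81 86

Derivation:
After 1 (delete_current): list=[5, 8, 7] cursor@5
After 2 (delete_current): list=[8, 7] cursor@8
After 3 (delete_current): list=[7] cursor@7
After 4 (next): list=[7] cursor@7
After 5 (insert_before(90)): list=[90, 7] cursor@7
After 6 (insert_before(81)): list=[90, 81, 7] cursor@7
After 7 (insert_before(86)): list=[90, 81, 86, 7] cursor@7
After 8 (delete_current): list=[90, 81, 86] cursor@86
After 9 (next): list=[90, 81, 86] cursor@86
After 10 (next): list=[90, 81, 86] cursor@86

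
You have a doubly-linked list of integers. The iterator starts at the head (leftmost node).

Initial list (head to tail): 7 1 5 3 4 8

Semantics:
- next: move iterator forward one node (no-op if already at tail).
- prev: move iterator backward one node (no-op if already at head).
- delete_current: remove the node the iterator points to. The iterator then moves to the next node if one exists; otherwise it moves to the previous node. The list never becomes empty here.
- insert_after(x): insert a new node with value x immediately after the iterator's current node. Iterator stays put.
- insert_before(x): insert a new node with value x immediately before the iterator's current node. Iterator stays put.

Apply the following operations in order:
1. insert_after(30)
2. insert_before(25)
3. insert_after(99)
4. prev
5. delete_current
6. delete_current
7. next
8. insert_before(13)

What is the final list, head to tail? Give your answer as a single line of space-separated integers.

Answer: 99 13 30 1 5 3 4 8

Derivation:
After 1 (insert_after(30)): list=[7, 30, 1, 5, 3, 4, 8] cursor@7
After 2 (insert_before(25)): list=[25, 7, 30, 1, 5, 3, 4, 8] cursor@7
After 3 (insert_after(99)): list=[25, 7, 99, 30, 1, 5, 3, 4, 8] cursor@7
After 4 (prev): list=[25, 7, 99, 30, 1, 5, 3, 4, 8] cursor@25
After 5 (delete_current): list=[7, 99, 30, 1, 5, 3, 4, 8] cursor@7
After 6 (delete_current): list=[99, 30, 1, 5, 3, 4, 8] cursor@99
After 7 (next): list=[99, 30, 1, 5, 3, 4, 8] cursor@30
After 8 (insert_before(13)): list=[99, 13, 30, 1, 5, 3, 4, 8] cursor@30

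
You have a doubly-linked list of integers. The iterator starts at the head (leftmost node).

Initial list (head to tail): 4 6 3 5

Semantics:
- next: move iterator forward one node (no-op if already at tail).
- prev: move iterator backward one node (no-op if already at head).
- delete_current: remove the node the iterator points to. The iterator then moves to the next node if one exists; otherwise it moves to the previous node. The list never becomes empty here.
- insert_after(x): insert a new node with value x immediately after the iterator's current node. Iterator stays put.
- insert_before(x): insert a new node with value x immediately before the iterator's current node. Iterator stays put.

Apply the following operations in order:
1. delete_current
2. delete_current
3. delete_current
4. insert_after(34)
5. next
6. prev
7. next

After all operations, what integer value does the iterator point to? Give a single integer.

Answer: 34

Derivation:
After 1 (delete_current): list=[6, 3, 5] cursor@6
After 2 (delete_current): list=[3, 5] cursor@3
After 3 (delete_current): list=[5] cursor@5
After 4 (insert_after(34)): list=[5, 34] cursor@5
After 5 (next): list=[5, 34] cursor@34
After 6 (prev): list=[5, 34] cursor@5
After 7 (next): list=[5, 34] cursor@34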